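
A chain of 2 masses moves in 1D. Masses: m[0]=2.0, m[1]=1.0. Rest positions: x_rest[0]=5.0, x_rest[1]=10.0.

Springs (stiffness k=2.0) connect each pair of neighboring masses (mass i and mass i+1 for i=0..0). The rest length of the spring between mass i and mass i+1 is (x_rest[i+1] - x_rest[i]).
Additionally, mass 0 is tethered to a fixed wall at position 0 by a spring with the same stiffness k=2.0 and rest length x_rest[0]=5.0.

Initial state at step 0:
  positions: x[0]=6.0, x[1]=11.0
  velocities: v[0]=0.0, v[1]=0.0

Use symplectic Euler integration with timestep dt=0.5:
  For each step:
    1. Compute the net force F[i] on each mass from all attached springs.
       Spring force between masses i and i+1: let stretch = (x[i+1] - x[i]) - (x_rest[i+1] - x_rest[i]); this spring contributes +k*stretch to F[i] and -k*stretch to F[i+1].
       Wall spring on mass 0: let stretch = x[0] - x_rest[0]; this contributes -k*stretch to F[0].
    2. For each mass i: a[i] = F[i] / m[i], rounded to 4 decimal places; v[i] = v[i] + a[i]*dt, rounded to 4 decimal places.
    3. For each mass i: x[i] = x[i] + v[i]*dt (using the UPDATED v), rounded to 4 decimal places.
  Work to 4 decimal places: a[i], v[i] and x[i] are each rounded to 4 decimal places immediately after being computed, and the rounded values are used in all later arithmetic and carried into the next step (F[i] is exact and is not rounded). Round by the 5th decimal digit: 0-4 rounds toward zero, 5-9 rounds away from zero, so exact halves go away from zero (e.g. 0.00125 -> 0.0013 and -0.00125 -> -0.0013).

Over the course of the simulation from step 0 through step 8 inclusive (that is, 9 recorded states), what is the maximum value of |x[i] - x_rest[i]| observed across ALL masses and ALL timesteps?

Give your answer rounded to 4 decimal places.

Answer: 1.3320

Derivation:
Step 0: x=[6.0000 11.0000] v=[0.0000 0.0000]
Step 1: x=[5.7500 11.0000] v=[-0.5000 0.0000]
Step 2: x=[5.3750 10.8750] v=[-0.7500 -0.2500]
Step 3: x=[5.0313 10.5000] v=[-0.6875 -0.7500]
Step 4: x=[4.7969 9.8907] v=[-0.4688 -1.2187]
Step 5: x=[4.6367 9.2345] v=[-0.3204 -1.3125]
Step 6: x=[4.4668 8.7794] v=[-0.3399 -0.9103]
Step 7: x=[4.2583 8.6680] v=[-0.4170 -0.2229]
Step 8: x=[4.0877 8.8517] v=[-0.3413 0.3674]
Max displacement = 1.3320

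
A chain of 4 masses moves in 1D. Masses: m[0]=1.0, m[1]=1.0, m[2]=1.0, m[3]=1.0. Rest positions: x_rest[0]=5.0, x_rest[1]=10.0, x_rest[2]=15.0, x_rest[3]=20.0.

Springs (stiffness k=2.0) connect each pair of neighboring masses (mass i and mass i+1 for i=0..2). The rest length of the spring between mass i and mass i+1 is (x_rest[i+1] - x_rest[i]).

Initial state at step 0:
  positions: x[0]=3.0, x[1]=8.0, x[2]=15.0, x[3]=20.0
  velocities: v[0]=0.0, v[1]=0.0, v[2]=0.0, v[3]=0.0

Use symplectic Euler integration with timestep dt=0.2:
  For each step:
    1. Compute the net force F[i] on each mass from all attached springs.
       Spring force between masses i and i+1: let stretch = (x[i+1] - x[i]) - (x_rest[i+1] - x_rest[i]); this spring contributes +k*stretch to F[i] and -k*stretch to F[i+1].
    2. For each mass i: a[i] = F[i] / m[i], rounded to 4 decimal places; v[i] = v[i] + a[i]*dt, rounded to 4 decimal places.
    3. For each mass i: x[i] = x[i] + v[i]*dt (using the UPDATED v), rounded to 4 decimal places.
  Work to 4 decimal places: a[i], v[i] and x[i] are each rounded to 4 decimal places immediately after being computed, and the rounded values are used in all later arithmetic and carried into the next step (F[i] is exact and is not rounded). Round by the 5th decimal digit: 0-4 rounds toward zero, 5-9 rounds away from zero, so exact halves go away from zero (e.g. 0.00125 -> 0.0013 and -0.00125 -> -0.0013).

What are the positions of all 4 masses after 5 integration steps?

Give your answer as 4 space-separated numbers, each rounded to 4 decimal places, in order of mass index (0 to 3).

Answer: 3.3433 9.3184 13.6816 19.6567

Derivation:
Step 0: x=[3.0000 8.0000 15.0000 20.0000] v=[0.0000 0.0000 0.0000 0.0000]
Step 1: x=[3.0000 8.1600 14.8400 20.0000] v=[0.0000 0.8000 -0.8000 0.0000]
Step 2: x=[3.0128 8.4416 14.5584 19.9872] v=[0.0640 1.4080 -1.4080 -0.0640]
Step 3: x=[3.0599 8.7782 14.2218 19.9401] v=[0.2355 1.6832 -1.6832 -0.2355]
Step 4: x=[3.1645 9.0929 13.9071 19.8355] v=[0.5228 1.5733 -1.5733 -0.5228]
Step 5: x=[3.3433 9.3184 13.6816 19.6567] v=[0.8942 1.1276 -1.1276 -0.8942]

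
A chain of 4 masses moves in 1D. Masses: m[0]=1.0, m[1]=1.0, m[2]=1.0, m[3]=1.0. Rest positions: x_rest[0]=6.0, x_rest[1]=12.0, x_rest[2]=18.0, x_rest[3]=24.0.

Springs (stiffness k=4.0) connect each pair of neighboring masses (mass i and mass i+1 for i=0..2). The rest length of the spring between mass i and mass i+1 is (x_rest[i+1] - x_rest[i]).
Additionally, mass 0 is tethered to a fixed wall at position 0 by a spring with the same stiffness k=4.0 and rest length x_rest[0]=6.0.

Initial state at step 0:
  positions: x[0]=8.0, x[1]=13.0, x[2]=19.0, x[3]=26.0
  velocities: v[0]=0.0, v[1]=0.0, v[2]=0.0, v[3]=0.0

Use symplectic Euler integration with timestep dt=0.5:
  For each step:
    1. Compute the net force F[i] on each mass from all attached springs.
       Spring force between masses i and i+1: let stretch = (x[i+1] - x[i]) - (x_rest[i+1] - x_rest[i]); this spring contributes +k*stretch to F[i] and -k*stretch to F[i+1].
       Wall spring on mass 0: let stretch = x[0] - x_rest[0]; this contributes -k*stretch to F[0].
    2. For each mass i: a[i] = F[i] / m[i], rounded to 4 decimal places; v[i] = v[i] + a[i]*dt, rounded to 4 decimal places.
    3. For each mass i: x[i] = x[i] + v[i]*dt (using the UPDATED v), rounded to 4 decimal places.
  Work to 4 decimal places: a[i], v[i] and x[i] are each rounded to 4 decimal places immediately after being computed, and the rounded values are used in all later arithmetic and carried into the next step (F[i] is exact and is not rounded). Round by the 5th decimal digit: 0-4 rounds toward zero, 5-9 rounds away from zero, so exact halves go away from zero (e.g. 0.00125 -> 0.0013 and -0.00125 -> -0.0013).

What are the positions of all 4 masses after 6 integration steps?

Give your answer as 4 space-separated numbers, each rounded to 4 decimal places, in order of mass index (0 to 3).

Step 0: x=[8.0000 13.0000 19.0000 26.0000] v=[0.0000 0.0000 0.0000 0.0000]
Step 1: x=[5.0000 14.0000 20.0000 25.0000] v=[-6.0000 2.0000 2.0000 -2.0000]
Step 2: x=[6.0000 12.0000 20.0000 25.0000] v=[2.0000 -4.0000 0.0000 0.0000]
Step 3: x=[7.0000 12.0000 17.0000 26.0000] v=[2.0000 0.0000 -6.0000 2.0000]
Step 4: x=[6.0000 12.0000 18.0000 24.0000] v=[-2.0000 0.0000 2.0000 -4.0000]
Step 5: x=[5.0000 12.0000 19.0000 22.0000] v=[-2.0000 0.0000 2.0000 -4.0000]
Step 6: x=[6.0000 12.0000 16.0000 23.0000] v=[2.0000 0.0000 -6.0000 2.0000]

Answer: 6.0000 12.0000 16.0000 23.0000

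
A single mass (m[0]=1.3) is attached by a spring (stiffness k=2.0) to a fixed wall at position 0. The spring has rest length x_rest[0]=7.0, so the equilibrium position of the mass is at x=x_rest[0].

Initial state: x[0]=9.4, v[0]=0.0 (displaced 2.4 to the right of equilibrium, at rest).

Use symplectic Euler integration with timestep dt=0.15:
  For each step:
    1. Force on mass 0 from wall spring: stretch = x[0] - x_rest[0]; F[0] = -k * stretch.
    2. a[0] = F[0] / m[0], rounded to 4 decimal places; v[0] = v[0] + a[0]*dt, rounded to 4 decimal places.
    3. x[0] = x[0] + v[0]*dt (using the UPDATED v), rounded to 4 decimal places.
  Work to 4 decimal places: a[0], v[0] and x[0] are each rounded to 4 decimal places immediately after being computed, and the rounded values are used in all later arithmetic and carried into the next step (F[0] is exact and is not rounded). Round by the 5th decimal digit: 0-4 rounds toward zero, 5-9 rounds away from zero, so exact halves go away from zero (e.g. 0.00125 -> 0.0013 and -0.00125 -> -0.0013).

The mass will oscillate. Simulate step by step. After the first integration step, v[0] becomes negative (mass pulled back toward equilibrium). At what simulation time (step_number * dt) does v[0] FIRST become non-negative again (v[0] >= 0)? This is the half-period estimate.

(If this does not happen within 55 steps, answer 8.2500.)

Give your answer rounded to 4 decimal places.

Step 0: x=[9.4000] v=[0.0000]
Step 1: x=[9.3169] v=[-0.5538]
Step 2: x=[9.1536] v=[-1.0885]
Step 3: x=[8.9158] v=[-1.5855]
Step 4: x=[8.6117] v=[-2.0276]
Step 5: x=[8.2518] v=[-2.3995]
Step 6: x=[7.8485] v=[-2.6884]
Step 7: x=[7.4159] v=[-2.8842]
Step 8: x=[6.9689] v=[-2.9802]
Step 9: x=[6.5230] v=[-2.9730]
Step 10: x=[6.0936] v=[-2.8629]
Step 11: x=[5.6955] v=[-2.6537]
Step 12: x=[5.3426] v=[-2.3527]
Step 13: x=[5.0471] v=[-1.9702]
Step 14: x=[4.8192] v=[-1.5195]
Step 15: x=[4.6668] v=[-1.0162]
Step 16: x=[4.5951] v=[-0.4778]
Step 17: x=[4.6067] v=[0.0772]
First v>=0 after going negative at step 17, time=2.5500

Answer: 2.5500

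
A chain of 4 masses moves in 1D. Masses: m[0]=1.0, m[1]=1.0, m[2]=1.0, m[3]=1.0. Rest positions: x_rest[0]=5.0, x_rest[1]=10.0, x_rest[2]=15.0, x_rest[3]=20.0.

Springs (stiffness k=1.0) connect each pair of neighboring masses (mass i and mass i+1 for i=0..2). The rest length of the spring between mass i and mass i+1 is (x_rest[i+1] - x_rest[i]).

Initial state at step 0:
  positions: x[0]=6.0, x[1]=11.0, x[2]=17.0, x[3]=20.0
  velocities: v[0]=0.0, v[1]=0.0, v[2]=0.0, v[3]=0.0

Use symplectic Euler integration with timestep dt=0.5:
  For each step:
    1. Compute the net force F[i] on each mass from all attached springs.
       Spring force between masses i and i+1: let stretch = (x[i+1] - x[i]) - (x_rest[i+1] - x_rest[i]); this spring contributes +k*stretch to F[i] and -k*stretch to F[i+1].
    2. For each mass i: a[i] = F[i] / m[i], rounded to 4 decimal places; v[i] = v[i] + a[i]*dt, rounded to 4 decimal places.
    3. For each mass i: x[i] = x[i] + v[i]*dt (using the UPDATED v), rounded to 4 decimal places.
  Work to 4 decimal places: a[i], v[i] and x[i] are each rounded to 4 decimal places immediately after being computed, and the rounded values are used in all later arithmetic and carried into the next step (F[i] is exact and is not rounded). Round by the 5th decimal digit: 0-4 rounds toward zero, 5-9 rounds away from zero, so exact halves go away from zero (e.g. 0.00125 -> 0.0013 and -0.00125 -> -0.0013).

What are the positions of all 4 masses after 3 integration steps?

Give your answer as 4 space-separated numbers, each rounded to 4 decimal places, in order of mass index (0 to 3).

Answer: 6.2188 11.2500 14.8750 21.6563

Derivation:
Step 0: x=[6.0000 11.0000 17.0000 20.0000] v=[0.0000 0.0000 0.0000 0.0000]
Step 1: x=[6.0000 11.2500 16.2500 20.5000] v=[0.0000 0.5000 -1.5000 1.0000]
Step 2: x=[6.0625 11.4375 15.3125 21.1875] v=[0.1250 0.3750 -1.8750 1.3750]
Step 3: x=[6.2188 11.2500 14.8750 21.6563] v=[0.3125 -0.3750 -0.8750 0.9375]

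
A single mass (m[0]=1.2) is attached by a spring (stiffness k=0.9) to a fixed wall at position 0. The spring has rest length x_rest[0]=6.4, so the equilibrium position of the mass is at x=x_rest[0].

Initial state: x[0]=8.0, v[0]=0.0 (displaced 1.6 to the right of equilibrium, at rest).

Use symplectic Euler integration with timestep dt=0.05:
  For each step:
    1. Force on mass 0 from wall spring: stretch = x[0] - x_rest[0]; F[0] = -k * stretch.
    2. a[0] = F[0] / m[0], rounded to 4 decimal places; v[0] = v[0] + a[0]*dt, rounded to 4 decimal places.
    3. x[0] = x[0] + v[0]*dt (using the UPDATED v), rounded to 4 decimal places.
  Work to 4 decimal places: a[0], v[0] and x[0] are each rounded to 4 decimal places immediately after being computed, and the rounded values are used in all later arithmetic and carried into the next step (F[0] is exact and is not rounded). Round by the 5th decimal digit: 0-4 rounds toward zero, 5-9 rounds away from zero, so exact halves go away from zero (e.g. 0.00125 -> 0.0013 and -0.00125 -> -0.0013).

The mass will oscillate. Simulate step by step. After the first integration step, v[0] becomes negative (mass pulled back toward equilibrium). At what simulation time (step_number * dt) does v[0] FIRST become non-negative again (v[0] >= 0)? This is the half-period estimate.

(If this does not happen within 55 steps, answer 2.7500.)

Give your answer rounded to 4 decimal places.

Answer: 2.7500

Derivation:
Step 0: x=[8.0000] v=[0.0000]
Step 1: x=[7.9970] v=[-0.0600]
Step 2: x=[7.9910] v=[-0.1199]
Step 3: x=[7.9820] v=[-0.1796]
Step 4: x=[7.9701] v=[-0.2389]
Step 5: x=[7.9552] v=[-0.2978]
Step 6: x=[7.9374] v=[-0.3561]
Step 7: x=[7.9167] v=[-0.4138]
Step 8: x=[7.8932] v=[-0.4707]
Step 9: x=[7.8669] v=[-0.5267]
Step 10: x=[7.8378] v=[-0.5817]
Step 11: x=[7.8060] v=[-0.6356]
Step 12: x=[7.7716] v=[-0.6883]
Step 13: x=[7.7346] v=[-0.7397]
Step 14: x=[7.6951] v=[-0.7898]
Step 15: x=[7.6532] v=[-0.8384]
Step 16: x=[7.6089] v=[-0.8854]
Step 17: x=[7.5624] v=[-0.9307]
Step 18: x=[7.5137] v=[-0.9743]
Step 19: x=[7.4629] v=[-1.0161]
Step 20: x=[7.4101] v=[-1.0560]
Step 21: x=[7.3554] v=[-1.0939]
Step 22: x=[7.2989] v=[-1.1297]
Step 23: x=[7.2407] v=[-1.1634]
Step 24: x=[7.1810] v=[-1.1949]
Step 25: x=[7.1198] v=[-1.2242]
Step 26: x=[7.0572] v=[-1.2512]
Step 27: x=[6.9934] v=[-1.2758]
Step 28: x=[6.9285] v=[-1.2981]
Step 29: x=[6.8626] v=[-1.3179]
Step 30: x=[6.7958] v=[-1.3353]
Step 31: x=[6.7283] v=[-1.3501]
Step 32: x=[6.6602] v=[-1.3624]
Step 33: x=[6.5916] v=[-1.3722]
Step 34: x=[6.5226] v=[-1.3794]
Step 35: x=[6.4534] v=[-1.3840]
Step 36: x=[6.3841] v=[-1.3860]
Step 37: x=[6.3148] v=[-1.3854]
Step 38: x=[6.2457] v=[-1.3822]
Step 39: x=[6.1769] v=[-1.3764]
Step 40: x=[6.1085] v=[-1.3680]
Step 41: x=[6.0406] v=[-1.3571]
Step 42: x=[5.9734] v=[-1.3436]
Step 43: x=[5.9070] v=[-1.3276]
Step 44: x=[5.8415] v=[-1.3091]
Step 45: x=[5.7771] v=[-1.2882]
Step 46: x=[5.7139] v=[-1.2648]
Step 47: x=[5.6519] v=[-1.2391]
Step 48: x=[5.5914] v=[-1.2110]
Step 49: x=[5.5324] v=[-1.1807]
Step 50: x=[5.4750] v=[-1.1482]
Step 51: x=[5.4193] v=[-1.1135]
Step 52: x=[5.3655] v=[-1.0767]
Step 53: x=[5.3136] v=[-1.0379]
Step 54: x=[5.2637] v=[-0.9972]
Step 55: x=[5.2160] v=[-0.9546]
v[0] did not become non-negative within 55 steps; using fallback time=2.7500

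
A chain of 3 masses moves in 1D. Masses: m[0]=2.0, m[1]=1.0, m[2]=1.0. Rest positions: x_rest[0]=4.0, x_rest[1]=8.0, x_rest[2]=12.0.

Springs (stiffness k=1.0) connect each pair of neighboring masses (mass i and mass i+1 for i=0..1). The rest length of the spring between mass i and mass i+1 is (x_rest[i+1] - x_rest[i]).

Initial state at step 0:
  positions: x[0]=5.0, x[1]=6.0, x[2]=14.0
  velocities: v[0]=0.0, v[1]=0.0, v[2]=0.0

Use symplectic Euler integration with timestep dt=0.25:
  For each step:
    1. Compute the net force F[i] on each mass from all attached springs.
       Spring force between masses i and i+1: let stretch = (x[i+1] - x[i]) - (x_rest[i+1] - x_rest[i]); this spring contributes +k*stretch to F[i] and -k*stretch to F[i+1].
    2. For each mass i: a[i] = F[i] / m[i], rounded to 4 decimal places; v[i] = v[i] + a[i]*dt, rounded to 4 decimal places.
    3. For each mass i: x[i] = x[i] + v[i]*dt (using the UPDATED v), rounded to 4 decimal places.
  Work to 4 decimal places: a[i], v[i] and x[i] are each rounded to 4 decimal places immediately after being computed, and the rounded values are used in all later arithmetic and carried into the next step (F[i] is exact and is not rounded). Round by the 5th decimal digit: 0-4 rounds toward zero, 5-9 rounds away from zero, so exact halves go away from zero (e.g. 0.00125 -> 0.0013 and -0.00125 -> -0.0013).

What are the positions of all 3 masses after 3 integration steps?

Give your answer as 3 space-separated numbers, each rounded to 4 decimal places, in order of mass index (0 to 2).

Step 0: x=[5.0000 6.0000 14.0000] v=[0.0000 0.0000 0.0000]
Step 1: x=[4.9063 6.4375 13.7500] v=[-0.3750 1.7500 -1.0000]
Step 2: x=[4.7354 7.2363 13.2930] v=[-0.6836 3.1953 -1.8281]
Step 3: x=[4.5177 8.2574 12.7074] v=[-0.8710 4.0843 -2.3423]

Answer: 4.5177 8.2574 12.7074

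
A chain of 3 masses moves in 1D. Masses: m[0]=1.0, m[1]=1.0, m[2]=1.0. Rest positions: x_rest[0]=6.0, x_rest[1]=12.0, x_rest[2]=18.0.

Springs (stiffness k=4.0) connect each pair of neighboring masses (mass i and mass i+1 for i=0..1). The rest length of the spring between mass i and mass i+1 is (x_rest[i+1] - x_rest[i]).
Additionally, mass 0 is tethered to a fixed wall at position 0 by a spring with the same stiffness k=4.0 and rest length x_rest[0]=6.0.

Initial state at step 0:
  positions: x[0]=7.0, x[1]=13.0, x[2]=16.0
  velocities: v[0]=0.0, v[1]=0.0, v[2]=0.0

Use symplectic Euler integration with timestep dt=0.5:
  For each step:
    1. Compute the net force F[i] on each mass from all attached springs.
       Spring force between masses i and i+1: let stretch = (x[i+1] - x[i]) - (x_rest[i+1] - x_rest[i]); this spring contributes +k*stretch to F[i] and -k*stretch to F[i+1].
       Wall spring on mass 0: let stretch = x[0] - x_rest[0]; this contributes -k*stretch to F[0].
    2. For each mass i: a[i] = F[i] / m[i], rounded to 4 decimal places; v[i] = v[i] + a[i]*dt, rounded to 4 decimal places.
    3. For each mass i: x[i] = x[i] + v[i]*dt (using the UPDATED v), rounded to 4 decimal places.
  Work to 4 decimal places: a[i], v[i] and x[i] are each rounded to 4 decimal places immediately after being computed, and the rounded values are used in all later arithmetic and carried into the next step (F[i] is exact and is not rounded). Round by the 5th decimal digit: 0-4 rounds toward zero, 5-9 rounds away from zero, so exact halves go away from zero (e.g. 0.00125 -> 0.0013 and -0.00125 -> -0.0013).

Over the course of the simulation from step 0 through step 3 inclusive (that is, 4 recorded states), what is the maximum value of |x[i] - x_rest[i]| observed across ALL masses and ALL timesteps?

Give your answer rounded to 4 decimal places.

Answer: 3.0000

Derivation:
Step 0: x=[7.0000 13.0000 16.0000] v=[0.0000 0.0000 0.0000]
Step 1: x=[6.0000 10.0000 19.0000] v=[-2.0000 -6.0000 6.0000]
Step 2: x=[3.0000 12.0000 19.0000] v=[-6.0000 4.0000 0.0000]
Step 3: x=[6.0000 12.0000 18.0000] v=[6.0000 0.0000 -2.0000]
Max displacement = 3.0000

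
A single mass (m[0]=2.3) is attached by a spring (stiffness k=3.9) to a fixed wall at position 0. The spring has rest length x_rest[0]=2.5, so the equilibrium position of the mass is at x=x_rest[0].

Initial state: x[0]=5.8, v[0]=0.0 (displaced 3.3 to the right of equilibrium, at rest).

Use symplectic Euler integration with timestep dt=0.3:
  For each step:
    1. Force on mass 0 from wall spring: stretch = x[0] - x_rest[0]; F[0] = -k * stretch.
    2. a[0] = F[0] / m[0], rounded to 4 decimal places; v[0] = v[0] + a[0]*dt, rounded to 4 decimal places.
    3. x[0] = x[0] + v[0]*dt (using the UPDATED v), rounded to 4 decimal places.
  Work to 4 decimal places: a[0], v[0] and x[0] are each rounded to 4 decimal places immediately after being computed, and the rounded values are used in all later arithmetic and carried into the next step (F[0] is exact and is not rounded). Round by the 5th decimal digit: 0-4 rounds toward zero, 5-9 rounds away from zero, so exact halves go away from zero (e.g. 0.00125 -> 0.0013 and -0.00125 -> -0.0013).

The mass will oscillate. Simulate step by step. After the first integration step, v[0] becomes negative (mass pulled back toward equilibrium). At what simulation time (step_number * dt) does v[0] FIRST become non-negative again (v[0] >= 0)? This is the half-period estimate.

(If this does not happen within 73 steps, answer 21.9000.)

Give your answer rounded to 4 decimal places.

Step 0: x=[5.8000] v=[0.0000]
Step 1: x=[5.2964] v=[-1.6787]
Step 2: x=[4.3660] v=[-3.1012]
Step 3: x=[3.1509] v=[-4.0504]
Step 4: x=[1.8365] v=[-4.3815]
Step 5: x=[0.6233] v=[-4.0440]
Step 6: x=[-0.3035] v=[-3.0893]
Step 7: x=[-0.8025] v=[-1.6632]
Step 8: x=[-0.7975] v=[0.0168]
First v>=0 after going negative at step 8, time=2.4000

Answer: 2.4000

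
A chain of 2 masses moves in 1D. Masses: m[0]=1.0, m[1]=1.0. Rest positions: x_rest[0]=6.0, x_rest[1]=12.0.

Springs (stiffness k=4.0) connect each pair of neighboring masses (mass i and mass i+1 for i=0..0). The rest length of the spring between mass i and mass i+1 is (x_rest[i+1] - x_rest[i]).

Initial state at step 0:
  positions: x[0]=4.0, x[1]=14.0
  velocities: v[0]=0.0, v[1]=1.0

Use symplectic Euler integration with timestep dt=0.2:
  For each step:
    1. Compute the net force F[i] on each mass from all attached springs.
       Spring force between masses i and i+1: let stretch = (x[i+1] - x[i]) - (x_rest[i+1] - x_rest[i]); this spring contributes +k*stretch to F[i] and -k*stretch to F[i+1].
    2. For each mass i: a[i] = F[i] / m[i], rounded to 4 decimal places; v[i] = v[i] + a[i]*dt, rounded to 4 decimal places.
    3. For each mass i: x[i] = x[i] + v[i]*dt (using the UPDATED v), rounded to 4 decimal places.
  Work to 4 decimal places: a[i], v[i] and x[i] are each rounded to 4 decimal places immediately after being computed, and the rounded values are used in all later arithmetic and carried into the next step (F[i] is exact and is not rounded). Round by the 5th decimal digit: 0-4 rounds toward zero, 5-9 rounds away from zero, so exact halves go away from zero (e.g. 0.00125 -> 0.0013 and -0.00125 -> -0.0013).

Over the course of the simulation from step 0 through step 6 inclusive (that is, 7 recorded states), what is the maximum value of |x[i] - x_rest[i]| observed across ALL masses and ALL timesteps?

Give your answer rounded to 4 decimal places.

Answer: 2.5351

Derivation:
Step 0: x=[4.0000 14.0000] v=[0.0000 1.0000]
Step 1: x=[4.6400 13.5600] v=[3.2000 -2.2000]
Step 2: x=[5.7472 12.6528] v=[5.5360 -4.5360]
Step 3: x=[6.9993 11.6007] v=[6.2605 -5.2605]
Step 4: x=[8.0276 10.7724] v=[5.1416 -4.1416]
Step 5: x=[8.5351 10.4649] v=[2.5374 -1.5374]
Step 6: x=[8.3913 10.8087] v=[-0.7188 1.7188]
Max displacement = 2.5351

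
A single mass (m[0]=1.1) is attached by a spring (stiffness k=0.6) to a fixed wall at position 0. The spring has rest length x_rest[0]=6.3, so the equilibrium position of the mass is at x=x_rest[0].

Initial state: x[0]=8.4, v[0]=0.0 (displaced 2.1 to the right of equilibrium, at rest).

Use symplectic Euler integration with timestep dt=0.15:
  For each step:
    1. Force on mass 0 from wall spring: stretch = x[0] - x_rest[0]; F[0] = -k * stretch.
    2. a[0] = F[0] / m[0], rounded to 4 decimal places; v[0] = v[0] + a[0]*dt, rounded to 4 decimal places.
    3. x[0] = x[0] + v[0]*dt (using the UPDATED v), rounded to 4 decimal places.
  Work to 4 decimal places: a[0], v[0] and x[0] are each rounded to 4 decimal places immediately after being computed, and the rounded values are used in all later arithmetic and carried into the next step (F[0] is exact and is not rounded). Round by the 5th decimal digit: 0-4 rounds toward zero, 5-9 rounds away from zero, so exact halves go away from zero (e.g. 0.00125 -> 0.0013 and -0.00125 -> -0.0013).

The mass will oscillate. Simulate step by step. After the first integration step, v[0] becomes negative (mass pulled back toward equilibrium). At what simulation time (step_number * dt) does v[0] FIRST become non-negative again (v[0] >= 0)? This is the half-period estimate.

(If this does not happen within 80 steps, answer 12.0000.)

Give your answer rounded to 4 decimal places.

Answer: 4.3500

Derivation:
Step 0: x=[8.4000] v=[0.0000]
Step 1: x=[8.3742] v=[-0.1718]
Step 2: x=[8.3230] v=[-0.3415]
Step 3: x=[8.2470] v=[-0.5070]
Step 4: x=[8.1471] v=[-0.6663]
Step 5: x=[8.0245] v=[-0.8174]
Step 6: x=[7.8807] v=[-0.9585]
Step 7: x=[7.7175] v=[-1.0878]
Step 8: x=[7.5369] v=[-1.2038]
Step 9: x=[7.3412] v=[-1.3050]
Step 10: x=[7.1327] v=[-1.3902]
Step 11: x=[6.9140] v=[-1.4583]
Step 12: x=[6.6877] v=[-1.5085]
Step 13: x=[6.4567] v=[-1.5402]
Step 14: x=[6.2238] v=[-1.5530]
Step 15: x=[5.9918] v=[-1.5468]
Step 16: x=[5.7636] v=[-1.5216]
Step 17: x=[5.5419] v=[-1.4777]
Step 18: x=[5.3295] v=[-1.4157]
Step 19: x=[5.1291] v=[-1.3363]
Step 20: x=[4.9430] v=[-1.2405]
Step 21: x=[4.7736] v=[-1.1295]
Step 22: x=[4.6229] v=[-1.0046]
Step 23: x=[4.4928] v=[-0.8674]
Step 24: x=[4.3849] v=[-0.7195]
Step 25: x=[4.3005] v=[-0.5628]
Step 26: x=[4.2406] v=[-0.3992]
Step 27: x=[4.2060] v=[-0.2307]
Step 28: x=[4.1971] v=[-0.0594]
Step 29: x=[4.2140] v=[0.1127]
First v>=0 after going negative at step 29, time=4.3500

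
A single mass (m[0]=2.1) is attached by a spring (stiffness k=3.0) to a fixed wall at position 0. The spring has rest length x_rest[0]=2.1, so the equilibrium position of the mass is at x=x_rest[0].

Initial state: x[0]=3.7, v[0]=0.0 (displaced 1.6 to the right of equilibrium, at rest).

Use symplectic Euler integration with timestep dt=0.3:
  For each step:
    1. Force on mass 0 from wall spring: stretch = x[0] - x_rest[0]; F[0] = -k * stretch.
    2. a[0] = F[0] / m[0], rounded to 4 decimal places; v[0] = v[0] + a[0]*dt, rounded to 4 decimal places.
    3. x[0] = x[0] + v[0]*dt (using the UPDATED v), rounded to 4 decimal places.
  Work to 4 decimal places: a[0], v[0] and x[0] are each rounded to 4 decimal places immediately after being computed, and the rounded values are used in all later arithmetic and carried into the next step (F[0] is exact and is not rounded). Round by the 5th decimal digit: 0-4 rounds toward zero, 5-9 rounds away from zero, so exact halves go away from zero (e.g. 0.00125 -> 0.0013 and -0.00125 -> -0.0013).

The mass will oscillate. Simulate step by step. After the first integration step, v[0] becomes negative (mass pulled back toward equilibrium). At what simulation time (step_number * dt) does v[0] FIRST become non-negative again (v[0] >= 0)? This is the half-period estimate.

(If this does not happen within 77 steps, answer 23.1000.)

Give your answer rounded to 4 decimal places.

Step 0: x=[3.7000] v=[0.0000]
Step 1: x=[3.4943] v=[-0.6857]
Step 2: x=[3.1093] v=[-1.2833]
Step 3: x=[2.5945] v=[-1.7159]
Step 4: x=[2.0162] v=[-1.9278]
Step 5: x=[1.4486] v=[-1.8919]
Step 6: x=[0.9648] v=[-1.6127]
Step 7: x=[0.6269] v=[-1.1262]
Step 8: x=[0.4784] v=[-0.4949]
Step 9: x=[0.5384] v=[0.2001]
First v>=0 after going negative at step 9, time=2.7000

Answer: 2.7000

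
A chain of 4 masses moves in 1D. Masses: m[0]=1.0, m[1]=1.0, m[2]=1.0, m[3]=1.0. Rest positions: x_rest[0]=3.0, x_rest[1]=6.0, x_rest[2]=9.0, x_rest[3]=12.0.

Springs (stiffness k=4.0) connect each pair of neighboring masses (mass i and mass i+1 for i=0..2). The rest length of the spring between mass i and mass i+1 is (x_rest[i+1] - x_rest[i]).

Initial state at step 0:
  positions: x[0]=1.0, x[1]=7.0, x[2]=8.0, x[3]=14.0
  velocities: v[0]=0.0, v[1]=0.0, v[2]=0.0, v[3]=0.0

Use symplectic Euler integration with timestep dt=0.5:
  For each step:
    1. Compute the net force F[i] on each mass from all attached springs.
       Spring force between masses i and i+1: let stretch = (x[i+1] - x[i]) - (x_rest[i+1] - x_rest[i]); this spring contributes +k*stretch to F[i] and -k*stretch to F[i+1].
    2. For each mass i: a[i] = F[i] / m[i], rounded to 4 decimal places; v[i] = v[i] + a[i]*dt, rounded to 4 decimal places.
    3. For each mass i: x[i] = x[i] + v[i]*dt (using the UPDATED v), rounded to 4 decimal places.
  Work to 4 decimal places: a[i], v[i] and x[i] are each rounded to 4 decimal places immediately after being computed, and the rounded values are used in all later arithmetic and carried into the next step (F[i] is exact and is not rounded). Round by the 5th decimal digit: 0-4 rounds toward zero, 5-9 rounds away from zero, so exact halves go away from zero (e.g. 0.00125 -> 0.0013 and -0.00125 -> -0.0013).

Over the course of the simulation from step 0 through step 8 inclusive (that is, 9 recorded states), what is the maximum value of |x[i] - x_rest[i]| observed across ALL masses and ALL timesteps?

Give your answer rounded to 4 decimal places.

Answer: 4.0000

Derivation:
Step 0: x=[1.0000 7.0000 8.0000 14.0000] v=[0.0000 0.0000 0.0000 0.0000]
Step 1: x=[4.0000 2.0000 13.0000 11.0000] v=[6.0000 -10.0000 10.0000 -6.0000]
Step 2: x=[2.0000 10.0000 5.0000 13.0000] v=[-4.0000 16.0000 -16.0000 4.0000]
Step 3: x=[5.0000 5.0000 10.0000 10.0000] v=[6.0000 -10.0000 10.0000 -6.0000]
Step 4: x=[5.0000 5.0000 10.0000 10.0000] v=[0.0000 0.0000 0.0000 0.0000]
Step 5: x=[2.0000 10.0000 5.0000 13.0000] v=[-6.0000 10.0000 -10.0000 6.0000]
Step 6: x=[4.0000 2.0000 13.0000 11.0000] v=[4.0000 -16.0000 16.0000 -4.0000]
Step 7: x=[1.0000 7.0000 8.0000 14.0000] v=[-6.0000 10.0000 -10.0000 6.0000]
Step 8: x=[1.0000 7.0000 8.0000 14.0000] v=[0.0000 0.0000 0.0000 0.0000]
Max displacement = 4.0000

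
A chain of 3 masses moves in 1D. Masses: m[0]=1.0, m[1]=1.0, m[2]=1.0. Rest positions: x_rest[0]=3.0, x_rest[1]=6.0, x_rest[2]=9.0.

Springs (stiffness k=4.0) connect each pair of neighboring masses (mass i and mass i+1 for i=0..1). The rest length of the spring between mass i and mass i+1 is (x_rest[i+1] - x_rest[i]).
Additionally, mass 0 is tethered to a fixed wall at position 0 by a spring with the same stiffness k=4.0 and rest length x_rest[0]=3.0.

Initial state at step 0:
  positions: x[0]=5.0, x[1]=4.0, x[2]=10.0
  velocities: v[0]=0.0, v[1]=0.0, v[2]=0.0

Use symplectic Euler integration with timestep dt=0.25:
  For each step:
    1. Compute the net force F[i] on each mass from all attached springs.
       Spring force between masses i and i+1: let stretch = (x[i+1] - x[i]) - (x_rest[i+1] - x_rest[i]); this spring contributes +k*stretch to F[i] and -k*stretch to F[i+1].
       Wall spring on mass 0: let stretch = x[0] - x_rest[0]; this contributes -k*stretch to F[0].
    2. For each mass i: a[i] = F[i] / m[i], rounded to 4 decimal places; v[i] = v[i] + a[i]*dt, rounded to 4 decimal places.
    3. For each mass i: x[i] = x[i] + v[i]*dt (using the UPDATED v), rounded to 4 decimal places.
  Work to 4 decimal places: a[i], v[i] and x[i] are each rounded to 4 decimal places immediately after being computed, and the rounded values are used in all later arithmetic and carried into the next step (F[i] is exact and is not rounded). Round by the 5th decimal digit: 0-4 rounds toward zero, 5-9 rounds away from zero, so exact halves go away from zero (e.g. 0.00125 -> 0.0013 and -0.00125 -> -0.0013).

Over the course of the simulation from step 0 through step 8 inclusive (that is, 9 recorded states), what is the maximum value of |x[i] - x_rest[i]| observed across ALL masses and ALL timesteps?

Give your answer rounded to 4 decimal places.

Step 0: x=[5.0000 4.0000 10.0000] v=[0.0000 0.0000 0.0000]
Step 1: x=[3.5000 5.7500 9.2500] v=[-6.0000 7.0000 -3.0000]
Step 2: x=[1.6875 7.8125 8.3750] v=[-7.2500 8.2500 -3.5000]
Step 3: x=[0.9844 8.4844 8.1094] v=[-2.8125 2.6875 -1.0625]
Step 4: x=[1.9102 7.1875 8.6875] v=[3.7031 -5.1875 2.3125]
Step 5: x=[3.6778 4.9463 9.6406] v=[7.0702 -8.9648 3.8125]
Step 6: x=[4.8430 3.5616 10.1702] v=[4.6609 -5.5390 2.1182]
Step 7: x=[4.4771 4.1494 9.7976] v=[-1.4635 2.3510 -1.4904]
Step 8: x=[2.9100 6.2311 8.7630] v=[-6.2683 8.3269 -4.1386]
Max displacement = 2.4844

Answer: 2.4844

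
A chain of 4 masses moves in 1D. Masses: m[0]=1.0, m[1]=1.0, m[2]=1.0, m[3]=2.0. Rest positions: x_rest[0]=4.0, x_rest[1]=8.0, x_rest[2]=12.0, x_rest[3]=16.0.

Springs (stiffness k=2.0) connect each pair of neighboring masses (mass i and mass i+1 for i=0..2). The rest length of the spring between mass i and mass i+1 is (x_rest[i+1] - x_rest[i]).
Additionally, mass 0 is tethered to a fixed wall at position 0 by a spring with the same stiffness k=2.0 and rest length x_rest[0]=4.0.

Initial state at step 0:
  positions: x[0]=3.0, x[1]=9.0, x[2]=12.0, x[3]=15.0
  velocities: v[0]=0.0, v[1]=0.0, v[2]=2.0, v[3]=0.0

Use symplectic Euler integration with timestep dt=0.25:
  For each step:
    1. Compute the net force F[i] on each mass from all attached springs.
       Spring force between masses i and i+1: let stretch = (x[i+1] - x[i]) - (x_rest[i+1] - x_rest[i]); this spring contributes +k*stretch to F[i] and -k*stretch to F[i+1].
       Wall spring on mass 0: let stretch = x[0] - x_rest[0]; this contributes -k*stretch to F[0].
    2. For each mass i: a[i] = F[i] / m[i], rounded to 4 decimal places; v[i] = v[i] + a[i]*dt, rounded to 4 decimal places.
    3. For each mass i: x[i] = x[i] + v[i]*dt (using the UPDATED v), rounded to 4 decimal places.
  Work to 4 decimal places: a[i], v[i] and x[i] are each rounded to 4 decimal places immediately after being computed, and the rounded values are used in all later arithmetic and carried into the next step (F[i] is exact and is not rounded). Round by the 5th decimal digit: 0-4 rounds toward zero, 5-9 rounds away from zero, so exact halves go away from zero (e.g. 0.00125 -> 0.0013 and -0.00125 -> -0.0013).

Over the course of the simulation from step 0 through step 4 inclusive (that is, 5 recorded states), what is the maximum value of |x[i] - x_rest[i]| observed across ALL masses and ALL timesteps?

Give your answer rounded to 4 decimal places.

Answer: 1.0305

Derivation:
Step 0: x=[3.0000 9.0000 12.0000 15.0000] v=[0.0000 0.0000 2.0000 0.0000]
Step 1: x=[3.3750 8.6250 12.5000 15.0625] v=[1.5000 -1.5000 2.0000 0.2500]
Step 2: x=[3.9844 8.0781 12.8360 15.2149] v=[2.4375 -2.1875 1.3438 0.6094]
Step 3: x=[4.6075 7.6143 12.8746 15.4686] v=[2.4922 -1.8554 0.1543 1.0147]
Step 4: x=[5.0305 7.4321 12.5799 15.8102] v=[1.6919 -0.7287 -1.1789 1.3662]
Max displacement = 1.0305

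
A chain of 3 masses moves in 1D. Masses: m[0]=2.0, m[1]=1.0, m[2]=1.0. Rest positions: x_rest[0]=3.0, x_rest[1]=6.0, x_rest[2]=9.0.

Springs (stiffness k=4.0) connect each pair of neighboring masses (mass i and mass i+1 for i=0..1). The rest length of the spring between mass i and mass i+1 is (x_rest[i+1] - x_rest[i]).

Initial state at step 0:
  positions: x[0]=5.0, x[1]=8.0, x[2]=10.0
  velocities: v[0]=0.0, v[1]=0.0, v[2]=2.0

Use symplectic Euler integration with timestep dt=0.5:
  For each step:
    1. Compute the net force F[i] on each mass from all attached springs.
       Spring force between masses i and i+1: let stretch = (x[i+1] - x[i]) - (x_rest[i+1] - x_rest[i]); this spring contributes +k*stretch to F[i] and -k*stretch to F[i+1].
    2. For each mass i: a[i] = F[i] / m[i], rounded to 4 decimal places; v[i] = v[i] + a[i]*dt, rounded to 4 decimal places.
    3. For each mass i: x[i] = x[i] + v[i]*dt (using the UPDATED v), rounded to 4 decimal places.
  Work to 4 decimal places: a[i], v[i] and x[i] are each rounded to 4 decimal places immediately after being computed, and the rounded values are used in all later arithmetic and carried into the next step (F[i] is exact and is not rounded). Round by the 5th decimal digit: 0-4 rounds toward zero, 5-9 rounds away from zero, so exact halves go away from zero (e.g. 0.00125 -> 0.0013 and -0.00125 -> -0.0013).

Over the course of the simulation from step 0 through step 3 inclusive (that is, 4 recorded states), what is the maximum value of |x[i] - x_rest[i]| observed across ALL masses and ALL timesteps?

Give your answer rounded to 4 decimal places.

Answer: 3.5000

Derivation:
Step 0: x=[5.0000 8.0000 10.0000] v=[0.0000 0.0000 2.0000]
Step 1: x=[5.0000 7.0000 12.0000] v=[0.0000 -2.0000 4.0000]
Step 2: x=[4.5000 9.0000 12.0000] v=[-1.0000 4.0000 0.0000]
Step 3: x=[4.7500 9.5000 12.0000] v=[0.5000 1.0000 0.0000]
Max displacement = 3.5000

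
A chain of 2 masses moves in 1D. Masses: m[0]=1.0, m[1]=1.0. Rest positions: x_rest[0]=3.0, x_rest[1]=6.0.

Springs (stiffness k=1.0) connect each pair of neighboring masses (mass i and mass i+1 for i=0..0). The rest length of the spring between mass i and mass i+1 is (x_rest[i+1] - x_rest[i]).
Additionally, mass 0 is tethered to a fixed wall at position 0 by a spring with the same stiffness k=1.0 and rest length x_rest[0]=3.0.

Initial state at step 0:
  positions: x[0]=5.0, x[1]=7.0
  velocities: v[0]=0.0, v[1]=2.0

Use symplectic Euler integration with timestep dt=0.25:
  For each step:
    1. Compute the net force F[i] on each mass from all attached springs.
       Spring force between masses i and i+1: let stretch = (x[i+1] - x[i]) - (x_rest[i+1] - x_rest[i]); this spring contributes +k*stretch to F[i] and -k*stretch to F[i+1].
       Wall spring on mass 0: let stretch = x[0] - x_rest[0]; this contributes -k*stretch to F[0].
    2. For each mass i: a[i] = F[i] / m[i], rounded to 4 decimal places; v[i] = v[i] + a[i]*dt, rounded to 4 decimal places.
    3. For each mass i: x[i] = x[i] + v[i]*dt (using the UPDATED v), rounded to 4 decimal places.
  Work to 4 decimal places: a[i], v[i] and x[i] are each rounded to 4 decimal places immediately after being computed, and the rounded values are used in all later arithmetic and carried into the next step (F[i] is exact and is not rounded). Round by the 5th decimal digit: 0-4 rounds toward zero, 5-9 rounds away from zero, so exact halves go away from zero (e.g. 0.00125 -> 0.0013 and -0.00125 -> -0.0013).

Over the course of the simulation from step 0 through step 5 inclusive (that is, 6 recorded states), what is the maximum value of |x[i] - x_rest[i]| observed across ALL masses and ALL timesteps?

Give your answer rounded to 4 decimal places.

Answer: 3.4143

Derivation:
Step 0: x=[5.0000 7.0000] v=[0.0000 2.0000]
Step 1: x=[4.8125 7.5625] v=[-0.7500 2.2500]
Step 2: x=[4.4961 8.1406] v=[-1.2656 2.3125]
Step 3: x=[4.1265 8.6785] v=[-1.4785 2.1514]
Step 4: x=[3.7835 9.1194] v=[-1.3721 1.7634]
Step 5: x=[3.5375 9.4143] v=[-0.9840 1.1794]
Max displacement = 3.4143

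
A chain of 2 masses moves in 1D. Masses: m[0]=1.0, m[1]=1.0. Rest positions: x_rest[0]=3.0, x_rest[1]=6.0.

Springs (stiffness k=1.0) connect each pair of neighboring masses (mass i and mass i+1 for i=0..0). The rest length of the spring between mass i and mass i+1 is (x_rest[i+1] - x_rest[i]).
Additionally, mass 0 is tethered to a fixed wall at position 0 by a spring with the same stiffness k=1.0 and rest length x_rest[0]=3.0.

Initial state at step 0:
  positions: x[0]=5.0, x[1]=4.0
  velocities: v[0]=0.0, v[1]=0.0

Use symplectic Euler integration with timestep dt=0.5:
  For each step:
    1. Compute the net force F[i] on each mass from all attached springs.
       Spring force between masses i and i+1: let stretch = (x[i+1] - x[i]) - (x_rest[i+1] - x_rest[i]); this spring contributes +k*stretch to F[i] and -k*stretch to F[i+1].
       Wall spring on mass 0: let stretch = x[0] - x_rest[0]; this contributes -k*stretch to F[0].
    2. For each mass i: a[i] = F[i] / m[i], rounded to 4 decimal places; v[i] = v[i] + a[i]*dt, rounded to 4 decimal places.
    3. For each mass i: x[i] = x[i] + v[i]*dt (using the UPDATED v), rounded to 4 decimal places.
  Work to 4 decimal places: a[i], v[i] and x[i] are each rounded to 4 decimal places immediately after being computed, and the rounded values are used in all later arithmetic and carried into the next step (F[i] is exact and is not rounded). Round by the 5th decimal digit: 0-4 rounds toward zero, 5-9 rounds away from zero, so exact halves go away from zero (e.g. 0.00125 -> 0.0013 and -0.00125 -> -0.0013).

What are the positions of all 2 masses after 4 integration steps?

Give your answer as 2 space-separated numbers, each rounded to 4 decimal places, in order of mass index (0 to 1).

Step 0: x=[5.0000 4.0000] v=[0.0000 0.0000]
Step 1: x=[3.5000 5.0000] v=[-3.0000 2.0000]
Step 2: x=[1.5000 6.3750] v=[-4.0000 2.7500]
Step 3: x=[0.3438 7.2813] v=[-2.3125 1.8125]
Step 4: x=[0.8360 7.2032] v=[0.9844 -0.1563]

Answer: 0.8360 7.2032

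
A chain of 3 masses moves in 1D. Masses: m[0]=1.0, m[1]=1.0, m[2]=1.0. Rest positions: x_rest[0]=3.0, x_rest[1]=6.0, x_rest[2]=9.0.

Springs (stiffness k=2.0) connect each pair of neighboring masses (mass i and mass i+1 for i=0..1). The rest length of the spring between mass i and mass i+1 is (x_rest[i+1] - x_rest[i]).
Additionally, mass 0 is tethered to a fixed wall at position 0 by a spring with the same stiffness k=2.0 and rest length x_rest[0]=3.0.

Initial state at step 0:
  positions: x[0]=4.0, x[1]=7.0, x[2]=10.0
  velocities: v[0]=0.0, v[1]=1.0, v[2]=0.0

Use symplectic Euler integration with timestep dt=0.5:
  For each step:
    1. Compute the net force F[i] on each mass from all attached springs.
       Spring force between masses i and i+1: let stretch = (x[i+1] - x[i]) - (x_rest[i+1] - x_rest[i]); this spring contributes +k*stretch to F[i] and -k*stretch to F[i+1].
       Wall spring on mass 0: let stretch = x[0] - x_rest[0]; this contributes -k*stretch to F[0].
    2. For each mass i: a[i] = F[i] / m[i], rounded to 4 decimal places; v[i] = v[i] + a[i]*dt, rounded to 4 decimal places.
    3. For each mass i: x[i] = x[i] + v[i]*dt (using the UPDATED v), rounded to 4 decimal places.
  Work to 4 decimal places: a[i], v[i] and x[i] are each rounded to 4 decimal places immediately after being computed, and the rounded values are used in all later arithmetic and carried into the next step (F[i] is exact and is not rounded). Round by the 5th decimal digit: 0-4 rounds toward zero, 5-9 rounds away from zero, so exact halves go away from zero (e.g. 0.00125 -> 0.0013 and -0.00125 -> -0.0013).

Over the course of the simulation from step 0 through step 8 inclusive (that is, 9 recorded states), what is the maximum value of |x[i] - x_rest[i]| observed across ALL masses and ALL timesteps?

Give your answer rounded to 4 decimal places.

Answer: 1.5000

Derivation:
Step 0: x=[4.0000 7.0000 10.0000] v=[0.0000 1.0000 0.0000]
Step 1: x=[3.5000 7.5000 10.0000] v=[-1.0000 1.0000 0.0000]
Step 2: x=[3.2500 7.2500 10.2500] v=[-0.5000 -0.5000 0.5000]
Step 3: x=[3.3750 6.5000 10.5000] v=[0.2500 -1.5000 0.5000]
Step 4: x=[3.3750 6.1875 10.2500] v=[0.0000 -0.6250 -0.5000]
Step 5: x=[3.0938 6.5000 9.4688] v=[-0.5625 0.6250 -1.5625]
Step 6: x=[2.9688 6.5938 8.7032] v=[-0.2501 0.1876 -1.5313]
Step 7: x=[3.1719 5.9298 8.3829] v=[0.4061 -1.3280 -0.6407]
Step 8: x=[3.1680 5.1134 8.3360] v=[-0.0079 -1.6328 -0.0938]
Max displacement = 1.5000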